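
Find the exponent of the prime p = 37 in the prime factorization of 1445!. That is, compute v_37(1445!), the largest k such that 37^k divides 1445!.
v_37(1445!) = 40

Legendre's formula: v_p(n!) = Σ_{k ≥ 1} ⌊n / p^k⌋. For p = 37, n = 1445, the terms are:
  ⌊1445/37^1⌋ = ⌊1445/37⌋ = 39
  ⌊1445/37^2⌋ = ⌊1445/1369⌋ = 1
(the next term ⌊1445/37^3⌋ = 0, terminating the sum). Summing: v_37(1445!) = 39 + 1 = 40.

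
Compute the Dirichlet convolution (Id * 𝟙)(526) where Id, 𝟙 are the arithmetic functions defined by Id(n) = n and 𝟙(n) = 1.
(Id * 𝟙)(526) = 792

Divisors of 526: [1, 2, 263, 526]. For each d | 526:
  d = 1: Id(1) · 𝟙(526/1) = 1 · 1 = 1
  d = 2: Id(2) · 𝟙(526/2) = 2 · 1 = 2
  d = 263: Id(263) · 𝟙(526/263) = 263 · 1 = 263
  d = 526: Id(526) · 𝟙(526/526) = 526 · 1 = 526
Summing: (Id * 𝟙)(526) = 1 + 2 + 263 + 526 = 792.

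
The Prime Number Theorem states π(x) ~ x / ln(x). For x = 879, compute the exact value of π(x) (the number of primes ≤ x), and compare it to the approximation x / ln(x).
π(879) = 151;  x/ln(x) ≈ 129.67;  relative error ≈ 14.13%.

Directly count primes up to 879: π(879) = 151. The PNT approximation gives 879/ln(879) ≈ 879/6.77878 ≈ 129.67. Relative error (π(x) − x/ln(x)) / π(x) ≈ 14.13%; the approximation is known to undercount slightly (Li(x) is a better estimate).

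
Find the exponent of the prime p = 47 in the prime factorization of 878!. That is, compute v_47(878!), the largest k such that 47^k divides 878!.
v_47(878!) = 18

Legendre's formula: v_p(n!) = Σ_{k ≥ 1} ⌊n / p^k⌋. For p = 47, n = 878, the terms are:
  ⌊878/47^1⌋ = ⌊878/47⌋ = 18
(the next term ⌊878/47^2⌋ = 0, terminating the sum). Summing: v_47(878!) = 18 = 18.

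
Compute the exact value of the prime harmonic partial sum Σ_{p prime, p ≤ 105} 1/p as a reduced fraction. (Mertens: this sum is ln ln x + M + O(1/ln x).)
Σ 1/p = 43710588286712969019768170103664304877397/23984823528925228172706521638692258396210

π(105) = 27, so the primes ≤ 105 are [2, 3, 5, 7, 11, 13, 17, 19, 23, 29, 31, 37, 41, 43, 47, 53, 59, 61, 67, 71, 73, 79, 83, 89, 97, 101, 103]. Summing 1/p over these primes: 43710588286712969019768170103664304877397/23984823528925228172706521638692258396210 ≈ 1.8224. Mertens estimate ln ln(105) + 0.2615 ≈ 1.7992.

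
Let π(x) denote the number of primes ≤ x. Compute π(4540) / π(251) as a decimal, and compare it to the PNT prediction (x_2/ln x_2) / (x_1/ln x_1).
π(4540)/π(251) = 615/54 ≈ 11.3889;  PNT prediction ≈ 11.8687.

π(251) = 54 and π(4540) = 615, so π(4540)/π(251) ≈ 11.3889. The PNT-predicted ratio is (4540/ln(4540)) / (251/ln(251)) ≈ 11.8687. The two agree to within a few percent, as expected.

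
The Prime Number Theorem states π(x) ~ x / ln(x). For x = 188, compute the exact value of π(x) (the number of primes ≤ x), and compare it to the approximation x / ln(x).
π(188) = 42;  x/ln(x) ≈ 35.90;  relative error ≈ 14.52%.

Directly count primes up to 188: π(188) = 42. The PNT approximation gives 188/ln(188) ≈ 188/5.23644 ≈ 35.90. Relative error (π(x) − x/ln(x)) / π(x) ≈ 14.52%; the approximation is known to undercount slightly (Li(x) is a better estimate).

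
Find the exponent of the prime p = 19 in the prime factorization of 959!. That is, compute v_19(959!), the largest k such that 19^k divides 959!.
v_19(959!) = 52

Legendre's formula: v_p(n!) = Σ_{k ≥ 1} ⌊n / p^k⌋. For p = 19, n = 959, the terms are:
  ⌊959/19^1⌋ = ⌊959/19⌋ = 50
  ⌊959/19^2⌋ = ⌊959/361⌋ = 2
(the next term ⌊959/19^3⌋ = 0, terminating the sum). Summing: v_19(959!) = 50 + 2 = 52.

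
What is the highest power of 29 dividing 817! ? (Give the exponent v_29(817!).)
v_29(817!) = 28

Legendre's formula: v_p(n!) = Σ_{k ≥ 1} ⌊n / p^k⌋. For p = 29, n = 817, the terms are:
  ⌊817/29^1⌋ = ⌊817/29⌋ = 28
(the next term ⌊817/29^2⌋ = 0, terminating the sum). Summing: v_29(817!) = 28 = 28.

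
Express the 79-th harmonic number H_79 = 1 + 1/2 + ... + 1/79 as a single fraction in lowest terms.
H_79 = 4868007055309996043055960217131137/982844219842241906412811281988800

Direct summation: H_79 = 1 + 1/2 + ... + 1/79. The least common denominator is lcm(1, ..., 79) = 32433859254793982911622772305630400; over this denominator the numerator is 32433859254793982911622772305630400 + 16216929627396991455811386152815200 + 10811286418264660970540924101876800 + 8108464813698495727905693076407600 + 6486771850958796582324554461126080 + 5405643209132330485270462050938400 + 4633408464970568987374681757947200 + 4054232406849247863952846538203800 + 3603762139421553656846974700625600 + 3243385925479398291162277230563040 + 2948532659526725719238433845966400 + 2702821604566165242635231025469200 + 2494912250368767916278674792740800 + 2316704232485284493687340878973600 + 2162257283652932194108184820375360 + 2027116203424623931976423269101900 + 1907874073811410759507221900331200 + 1801881069710776828423487350312800 + 1707045223936525416401198542401600 + 1621692962739699145581138615281520 + 1544469488323522995791560585982400 + 1474266329763362859619216922983200 + 1410167793686694909200990100244800 + 1351410802283082621317615512734600 + 1297354370191759316464910892225216 + 1247456125184383958139337396370400 + 1201254046473851218948991566875200 + 1158352116242642246843670439486800 + 1118408939820482169366302493297600 + 1081128641826466097054092410187680 + 1046253524348192997149121687278400 + 1013558101712311965988211634550950 + 982844219842241906412811281988800 + 953937036905705379753610950165600 + 926681692994113797474936351589440 + 900940534855388414211743675156400 + 876590790670107646260074927179200 + 853522611968262708200599271200800 + 831637416789589305426224930913600 + 810846481369849572790569307640760 + 791069737921804461259092007454400 + 772234744161761497895780292991200 + 754275796623115881665645867572800 + 737133164881681429809608461491600 + 720752427884310731369394940125120 + 705083896843347454600495050122400 + 690082111804127295991973878843200 + 675705401141541310658807756367300 + 661915494995795569624954536849600 + 648677185095879658232455446112608 + 635958024603803586502407300110400 + 623728062592191979069668698185200 + 611959608581018545502316458596800 + 600627023236925609474495783437600 + 589706531905345143847686769193280 + 579176058121321123421835219743400 + 569015074645508472133732847467200 + 559204469910241084683151246648800 + 549726428047355642569877496705600 + 540564320913233048527046205093840 + 531702610734327588715127414846400 + 523126762174096498574560843639200 + 514823162774507665263853528660800 + 506779050856155982994105817275475 + 498982450073753583255734958548160 + 491422109921120953206405640994400 + 484087451564089297188399586651200 + 476968518452852689876805475082800 + 470055931228898303066996700081600 + 463340846497056898737468175794720 + 456814919081605393121447497262400 + 450470267427694207105871837578200 + 444299441846492916597572223364800 + 438295395335053823130037463589600 + 432451456730586438821636964075072 + 426761305984131354100299635600400 + 421218951360960817034061977995200 + 415818708394794652713112465456800 + 410555180440430163438262940577600 = 160644232825229869420846687165327521, so H_79 = 160644232825229869420846687165327521/32433859254793982911622772305630400; reducing by gcd(160644232825229869420846687165327521, 32433859254793982911622772305630400) = 33 gives 4868007055309996043055960217131137/982844219842241906412811281988800 ≈ 4.95298. (The PNT-adjacent estimate ln(79) + γ ≈ 4.94666 matches within O(1/n).)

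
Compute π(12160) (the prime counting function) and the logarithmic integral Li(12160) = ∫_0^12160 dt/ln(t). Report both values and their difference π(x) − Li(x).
π(12160) = 1455;  Li(12160) ≈ 1478.12;  π(x) − Li(x) ≈ -23.12.

Direct count of primes ≤ 12160 gives π(12160) = 1455. Numerical evaluation of the logarithmic integral gives Li(12160) ≈ 1478.12. The difference π(x) − Li(x) ≈ -23.12 is typically negative for small/moderate x (Li(x) overestimates), though Littlewood's theorem shows this sign changes infinitely often.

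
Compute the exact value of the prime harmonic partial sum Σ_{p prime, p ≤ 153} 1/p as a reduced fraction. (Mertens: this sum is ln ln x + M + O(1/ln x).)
Σ 1/p = 426559540131011718238816115585684956391671166781102121476137/225319534991831177328890236228992001350685163362356544091910

π(153) = 36, so the primes ≤ 153 are [2, 3, 5, 7, 11, 13, 17, 19, 23, 29, 31, 37, 41, 43, 47, 53, 59, 61, 67, 71, 73, 79, 83, 89, 97, 101, 103, 107, 109, 113, 127, 131, 137, 139, 149, 151]. Summing 1/p over these primes: 426559540131011718238816115585684956391671166781102121476137/225319534991831177328890236228992001350685163362356544091910 ≈ 1.8931. Mertens estimate ln ln(153) + 0.2615 ≈ 1.8770.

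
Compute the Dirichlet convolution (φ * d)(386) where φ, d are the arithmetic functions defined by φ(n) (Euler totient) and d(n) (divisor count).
(φ * d)(386) = 582

Divisors of 386: [1, 2, 193, 386]. For each d | 386:
  d = 1: φ(1) · d(386/1) = 1 · 4 = 4
  d = 2: φ(2) · d(386/2) = 1 · 2 = 2
  d = 193: φ(193) · d(386/193) = 192 · 2 = 384
  d = 386: φ(386) · d(386/386) = 192 · 1 = 192
Summing: (φ * d)(386) = 4 + 2 + 384 + 192 = 582.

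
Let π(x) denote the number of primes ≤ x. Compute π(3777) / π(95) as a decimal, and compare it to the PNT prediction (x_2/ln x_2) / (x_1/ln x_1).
π(3777)/π(95) = 525/24 ≈ 21.8750;  PNT prediction ≈ 21.9812.

π(95) = 24 and π(3777) = 525, so π(3777)/π(95) ≈ 21.8750. The PNT-predicted ratio is (3777/ln(3777)) / (95/ln(95)) ≈ 21.9812. The two agree to within a few percent, as expected.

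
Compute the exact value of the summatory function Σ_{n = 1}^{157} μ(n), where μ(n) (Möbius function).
Σ_{n ≤ 157} μ(n) = -2

Compute μ(n) for each 1 ≤ n ≤ 157: μ(1) = 1, μ(2) = -1, μ(3) = -1, μ(4) = 0, μ(5) = -1, μ(6) = 1, μ(7) = -1, μ(8) = 0, μ(9) = 0, μ(10) = 1, μ(11) = -1, μ(12) = 0, μ(13) = -1, μ(14) = 1, μ(15) = 1, μ(16) = 0, μ(17) = -1, μ(18) = 0, μ(19) = -1, μ(20) = 0, μ(21) = 1, μ(22) = 1, μ(23) = -1, μ(24) = 0, μ(25) = 0, μ(26) = 1, μ(27) = 0, μ(28) = 0, μ(29) = -1, μ(30) = -1, μ(31) = -1, μ(32) = 0, μ(33) = 1, μ(34) = 1, μ(35) = 1, μ(36) = 0, μ(37) = -1, μ(38) = 1, μ(39) = 1, μ(40) = 0, μ(41) = -1, μ(42) = -1, μ(43) = -1, μ(44) = 0, μ(45) = 0, μ(46) = 1, μ(47) = -1, μ(48) = 0, μ(49) = 0, μ(50) = 0, μ(51) = 1, μ(52) = 0, μ(53) = -1, μ(54) = 0, μ(55) = 1, μ(56) = 0, μ(57) = 1, μ(58) = 1, μ(59) = -1, μ(60) = 0, μ(61) = -1, μ(62) = 1, μ(63) = 0, μ(64) = 0, μ(65) = 1, μ(66) = -1, μ(67) = -1, μ(68) = 0, μ(69) = 1, μ(70) = -1, μ(71) = -1, μ(72) = 0, μ(73) = -1, μ(74) = 1, μ(75) = 0, μ(76) = 0, μ(77) = 1, μ(78) = -1, μ(79) = -1, μ(80) = 0, μ(81) = 0, μ(82) = 1, μ(83) = -1, μ(84) = 0, μ(85) = 1, μ(86) = 1, μ(87) = 1, μ(88) = 0, μ(89) = -1, μ(90) = 0, μ(91) = 1, μ(92) = 0, μ(93) = 1, μ(94) = 1, μ(95) = 1, μ(96) = 0, μ(97) = -1, μ(98) = 0, μ(99) = 0, μ(100) = 0, μ(101) = -1, μ(102) = -1, μ(103) = -1, μ(104) = 0, μ(105) = -1, μ(106) = 1, μ(107) = -1, μ(108) = 0, μ(109) = -1, μ(110) = -1, μ(111) = 1, μ(112) = 0, μ(113) = -1, μ(114) = -1, μ(115) = 1, μ(116) = 0, μ(117) = 0, μ(118) = 1, μ(119) = 1, μ(120) = 0, μ(121) = 0, μ(122) = 1, μ(123) = 1, μ(124) = 0, μ(125) = 0, μ(126) = 0, μ(127) = -1, μ(128) = 0, μ(129) = 1, μ(130) = -1, μ(131) = -1, μ(132) = 0, μ(133) = 1, μ(134) = 1, μ(135) = 0, μ(136) = 0, μ(137) = -1, μ(138) = -1, μ(139) = -1, μ(140) = 0, μ(141) = 1, μ(142) = 1, μ(143) = 1, μ(144) = 0, μ(145) = 1, μ(146) = 1, μ(147) = 0, μ(148) = 0, μ(149) = -1, μ(150) = 0, μ(151) = -1, μ(152) = 0, μ(153) = 0, μ(154) = -1, μ(155) = 1, μ(156) = 0, μ(157) = -1. Summing all 157 values: -2. (Mertens function M(x) = Σ_{n ≤ x} μ(n); on average M(x) should be small (PNT ⟺ M(x) = o(x)).)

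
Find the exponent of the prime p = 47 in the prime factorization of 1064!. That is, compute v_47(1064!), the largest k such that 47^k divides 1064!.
v_47(1064!) = 22

Legendre's formula: v_p(n!) = Σ_{k ≥ 1} ⌊n / p^k⌋. For p = 47, n = 1064, the terms are:
  ⌊1064/47^1⌋ = ⌊1064/47⌋ = 22
(the next term ⌊1064/47^2⌋ = 0, terminating the sum). Summing: v_47(1064!) = 22 = 22.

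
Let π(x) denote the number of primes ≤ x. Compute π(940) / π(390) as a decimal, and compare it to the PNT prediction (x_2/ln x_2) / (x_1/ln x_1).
π(940)/π(390) = 159/77 ≈ 2.0649;  PNT prediction ≈ 2.1005.

π(390) = 77 and π(940) = 159, so π(940)/π(390) ≈ 2.0649. The PNT-predicted ratio is (940/ln(940)) / (390/ln(390)) ≈ 2.1005. The two agree to within a few percent, as expected.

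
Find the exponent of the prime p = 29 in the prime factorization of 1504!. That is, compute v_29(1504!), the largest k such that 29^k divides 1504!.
v_29(1504!) = 52

Legendre's formula: v_p(n!) = Σ_{k ≥ 1} ⌊n / p^k⌋. For p = 29, n = 1504, the terms are:
  ⌊1504/29^1⌋ = ⌊1504/29⌋ = 51
  ⌊1504/29^2⌋ = ⌊1504/841⌋ = 1
(the next term ⌊1504/29^3⌋ = 0, terminating the sum). Summing: v_29(1504!) = 51 + 1 = 52.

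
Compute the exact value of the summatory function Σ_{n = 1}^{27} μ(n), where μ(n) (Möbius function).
Σ_{n ≤ 27} μ(n) = -1

Compute μ(n) for each 1 ≤ n ≤ 27: μ(1) = 1, μ(2) = -1, μ(3) = -1, μ(4) = 0, μ(5) = -1, μ(6) = 1, μ(7) = -1, μ(8) = 0, μ(9) = 0, μ(10) = 1, μ(11) = -1, μ(12) = 0, μ(13) = -1, μ(14) = 1, μ(15) = 1, μ(16) = 0, μ(17) = -1, μ(18) = 0, μ(19) = -1, μ(20) = 0, μ(21) = 1, μ(22) = 1, μ(23) = -1, μ(24) = 0, μ(25) = 0, μ(26) = 1, μ(27) = 0. Summing all 27 values: -1. (Mertens function M(x) = Σ_{n ≤ x} μ(n); on average M(x) should be small (PNT ⟺ M(x) = o(x)).)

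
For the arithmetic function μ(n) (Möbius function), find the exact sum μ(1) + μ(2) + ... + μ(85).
Σ_{n ≤ 85} μ(n) = -3

Compute μ(n) for each 1 ≤ n ≤ 85: μ(1) = 1, μ(2) = -1, μ(3) = -1, μ(4) = 0, μ(5) = -1, μ(6) = 1, μ(7) = -1, μ(8) = 0, μ(9) = 0, μ(10) = 1, μ(11) = -1, μ(12) = 0, μ(13) = -1, μ(14) = 1, μ(15) = 1, μ(16) = 0, μ(17) = -1, μ(18) = 0, μ(19) = -1, μ(20) = 0, μ(21) = 1, μ(22) = 1, μ(23) = -1, μ(24) = 0, μ(25) = 0, μ(26) = 1, μ(27) = 0, μ(28) = 0, μ(29) = -1, μ(30) = -1, μ(31) = -1, μ(32) = 0, μ(33) = 1, μ(34) = 1, μ(35) = 1, μ(36) = 0, μ(37) = -1, μ(38) = 1, μ(39) = 1, μ(40) = 0, μ(41) = -1, μ(42) = -1, μ(43) = -1, μ(44) = 0, μ(45) = 0, μ(46) = 1, μ(47) = -1, μ(48) = 0, μ(49) = 0, μ(50) = 0, μ(51) = 1, μ(52) = 0, μ(53) = -1, μ(54) = 0, μ(55) = 1, μ(56) = 0, μ(57) = 1, μ(58) = 1, μ(59) = -1, μ(60) = 0, μ(61) = -1, μ(62) = 1, μ(63) = 0, μ(64) = 0, μ(65) = 1, μ(66) = -1, μ(67) = -1, μ(68) = 0, μ(69) = 1, μ(70) = -1, μ(71) = -1, μ(72) = 0, μ(73) = -1, μ(74) = 1, μ(75) = 0, μ(76) = 0, μ(77) = 1, μ(78) = -1, μ(79) = -1, μ(80) = 0, μ(81) = 0, μ(82) = 1, μ(83) = -1, μ(84) = 0, μ(85) = 1. Summing all 85 values: -3. (Mertens function M(x) = Σ_{n ≤ x} μ(n); on average M(x) should be small (PNT ⟺ M(x) = o(x)).)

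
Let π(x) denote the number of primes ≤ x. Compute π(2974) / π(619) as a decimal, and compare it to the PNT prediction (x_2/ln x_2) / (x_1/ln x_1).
π(2974)/π(619) = 429/114 ≈ 3.7632;  PNT prediction ≈ 3.8616.

π(619) = 114 and π(2974) = 429, so π(2974)/π(619) ≈ 3.7632. The PNT-predicted ratio is (2974/ln(2974)) / (619/ln(619)) ≈ 3.8616. The two agree to within a few percent, as expected.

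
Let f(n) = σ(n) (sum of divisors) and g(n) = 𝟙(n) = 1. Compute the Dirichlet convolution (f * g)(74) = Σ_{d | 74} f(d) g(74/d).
(σ * 𝟙)(74) = 156

Divisors of 74: [1, 2, 37, 74]. For each d | 74:
  d = 1: σ(1) · 𝟙(74/1) = 1 · 1 = 1
  d = 2: σ(2) · 𝟙(74/2) = 3 · 1 = 3
  d = 37: σ(37) · 𝟙(74/37) = 38 · 1 = 38
  d = 74: σ(74) · 𝟙(74/74) = 114 · 1 = 114
Summing: (σ * 𝟙)(74) = 1 + 3 + 38 + 114 = 156.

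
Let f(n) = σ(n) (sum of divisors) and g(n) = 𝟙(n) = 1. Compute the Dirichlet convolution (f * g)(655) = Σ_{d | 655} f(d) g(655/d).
(σ * 𝟙)(655) = 931

Divisors of 655: [1, 5, 131, 655]. For each d | 655:
  d = 1: σ(1) · 𝟙(655/1) = 1 · 1 = 1
  d = 5: σ(5) · 𝟙(655/5) = 6 · 1 = 6
  d = 131: σ(131) · 𝟙(655/131) = 132 · 1 = 132
  d = 655: σ(655) · 𝟙(655/655) = 792 · 1 = 792
Summing: (σ * 𝟙)(655) = 1 + 6 + 132 + 792 = 931.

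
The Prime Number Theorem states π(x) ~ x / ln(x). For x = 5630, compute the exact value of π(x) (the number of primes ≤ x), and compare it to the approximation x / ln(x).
π(5630) = 739;  x/ln(x) ≈ 651.93;  relative error ≈ 11.78%.

Directly count primes up to 5630: π(5630) = 739. The PNT approximation gives 5630/ln(5630) ≈ 5630/8.63586 ≈ 651.93. Relative error (π(x) − x/ln(x)) / π(x) ≈ 11.78%; the approximation is known to undercount slightly (Li(x) is a better estimate).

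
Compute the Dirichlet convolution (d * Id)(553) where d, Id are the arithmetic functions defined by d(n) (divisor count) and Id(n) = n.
(d * Id)(553) = 729

Divisors of 553: [1, 7, 79, 553]. For each d | 553:
  d = 1: d(1) · Id(553/1) = 1 · 553 = 553
  d = 7: d(7) · Id(553/7) = 2 · 79 = 158
  d = 79: d(79) · Id(553/79) = 2 · 7 = 14
  d = 553: d(553) · Id(553/553) = 4 · 1 = 4
Summing: (d * Id)(553) = 553 + 158 + 14 + 4 = 729.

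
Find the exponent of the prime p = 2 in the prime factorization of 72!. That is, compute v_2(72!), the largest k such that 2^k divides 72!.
v_2(72!) = 70

Legendre's formula: v_p(n!) = Σ_{k ≥ 1} ⌊n / p^k⌋. For p = 2, n = 72, the terms are:
  ⌊72/2^1⌋ = ⌊72/2⌋ = 36
  ⌊72/2^2⌋ = ⌊72/4⌋ = 18
  ⌊72/2^3⌋ = ⌊72/8⌋ = 9
  ⌊72/2^4⌋ = ⌊72/16⌋ = 4
  ⌊72/2^5⌋ = ⌊72/32⌋ = 2
  ⌊72/2^6⌋ = ⌊72/64⌋ = 1
(the next term ⌊72/2^7⌋ = 0, terminating the sum). Summing: v_2(72!) = 36 + 18 + 9 + 4 + 2 + 1 = 70.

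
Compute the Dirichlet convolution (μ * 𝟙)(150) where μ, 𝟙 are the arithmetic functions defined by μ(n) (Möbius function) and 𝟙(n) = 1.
(μ * 𝟙)(150) = 0

Divisors of 150: [1, 2, 3, 5, 6, 10, 15, 25, 30, 50, 75, 150]. For each d | 150:
  d = 1: μ(1) · 𝟙(150/1) = 1 · 1 = 1
  d = 2: μ(2) · 𝟙(150/2) = -1 · 1 = -1
  d = 3: μ(3) · 𝟙(150/3) = -1 · 1 = -1
  d = 5: μ(5) · 𝟙(150/5) = -1 · 1 = -1
  d = 6: μ(6) · 𝟙(150/6) = 1 · 1 = 1
  d = 10: μ(10) · 𝟙(150/10) = 1 · 1 = 1
  d = 15: μ(15) · 𝟙(150/15) = 1 · 1 = 1
  d = 25: μ(25) · 𝟙(150/25) = 0 · 1 = 0
  d = 30: μ(30) · 𝟙(150/30) = -1 · 1 = -1
  d = 50: μ(50) · 𝟙(150/50) = 0 · 1 = 0
  d = 75: μ(75) · 𝟙(150/75) = 0 · 1 = 0
  d = 150: μ(150) · 𝟙(150/150) = 0 · 1 = 0
Summing: (μ * 𝟙)(150) = 1 + -1 + -1 + -1 + 1 + 1 + 1 + 0 + -1 + 0 + 0 + 0 = 0.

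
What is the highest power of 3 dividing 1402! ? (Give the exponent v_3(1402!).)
v_3(1402!) = 696

Legendre's formula: v_p(n!) = Σ_{k ≥ 1} ⌊n / p^k⌋. For p = 3, n = 1402, the terms are:
  ⌊1402/3^1⌋ = ⌊1402/3⌋ = 467
  ⌊1402/3^2⌋ = ⌊1402/9⌋ = 155
  ⌊1402/3^3⌋ = ⌊1402/27⌋ = 51
  ⌊1402/3^4⌋ = ⌊1402/81⌋ = 17
  ⌊1402/3^5⌋ = ⌊1402/243⌋ = 5
  ⌊1402/3^6⌋ = ⌊1402/729⌋ = 1
(the next term ⌊1402/3^7⌋ = 0, terminating the sum). Summing: v_3(1402!) = 467 + 155 + 51 + 17 + 5 + 1 = 696.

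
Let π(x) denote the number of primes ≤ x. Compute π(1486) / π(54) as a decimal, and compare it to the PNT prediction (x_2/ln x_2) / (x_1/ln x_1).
π(1486)/π(54) = 235/16 ≈ 14.6875;  PNT prediction ≈ 15.0292.

π(54) = 16 and π(1486) = 235, so π(1486)/π(54) ≈ 14.6875. The PNT-predicted ratio is (1486/ln(1486)) / (54/ln(54)) ≈ 15.0292. The two agree to within a few percent, as expected.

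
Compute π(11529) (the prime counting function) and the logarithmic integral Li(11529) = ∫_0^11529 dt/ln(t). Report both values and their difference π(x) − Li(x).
π(11529) = 1390;  Li(11529) ≈ 1410.85;  π(x) − Li(x) ≈ -20.85.

Direct count of primes ≤ 11529 gives π(11529) = 1390. Numerical evaluation of the logarithmic integral gives Li(11529) ≈ 1410.85. The difference π(x) − Li(x) ≈ -20.85 is typically negative for small/moderate x (Li(x) overestimates), though Littlewood's theorem shows this sign changes infinitely often.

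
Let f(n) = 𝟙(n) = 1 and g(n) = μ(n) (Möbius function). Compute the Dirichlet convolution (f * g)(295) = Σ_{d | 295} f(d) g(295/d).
(𝟙 * μ)(295) = 0

Divisors of 295: [1, 5, 59, 295]. For each d | 295:
  d = 1: 𝟙(1) · μ(295/1) = 1 · 1 = 1
  d = 5: 𝟙(5) · μ(295/5) = 1 · -1 = -1
  d = 59: 𝟙(59) · μ(295/59) = 1 · -1 = -1
  d = 295: 𝟙(295) · μ(295/295) = 1 · 1 = 1
Summing: (𝟙 * μ)(295) = 1 + -1 + -1 + 1 = 0.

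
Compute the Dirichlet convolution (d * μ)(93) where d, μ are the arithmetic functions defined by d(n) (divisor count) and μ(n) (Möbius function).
(d * μ)(93) = 1

Divisors of 93: [1, 3, 31, 93]. For each d | 93:
  d = 1: d(1) · μ(93/1) = 1 · 1 = 1
  d = 3: d(3) · μ(93/3) = 2 · -1 = -2
  d = 31: d(31) · μ(93/31) = 2 · -1 = -2
  d = 93: d(93) · μ(93/93) = 4 · 1 = 4
Summing: (d * μ)(93) = 1 + -2 + -2 + 4 = 1.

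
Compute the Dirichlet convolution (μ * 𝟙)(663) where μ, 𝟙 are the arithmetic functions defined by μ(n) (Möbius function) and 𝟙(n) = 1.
(μ * 𝟙)(663) = 0

Divisors of 663: [1, 3, 13, 17, 39, 51, 221, 663]. For each d | 663:
  d = 1: μ(1) · 𝟙(663/1) = 1 · 1 = 1
  d = 3: μ(3) · 𝟙(663/3) = -1 · 1 = -1
  d = 13: μ(13) · 𝟙(663/13) = -1 · 1 = -1
  d = 17: μ(17) · 𝟙(663/17) = -1 · 1 = -1
  d = 39: μ(39) · 𝟙(663/39) = 1 · 1 = 1
  d = 51: μ(51) · 𝟙(663/51) = 1 · 1 = 1
  d = 221: μ(221) · 𝟙(663/221) = 1 · 1 = 1
  d = 663: μ(663) · 𝟙(663/663) = -1 · 1 = -1
Summing: (μ * 𝟙)(663) = 1 + -1 + -1 + -1 + 1 + 1 + 1 + -1 = 0.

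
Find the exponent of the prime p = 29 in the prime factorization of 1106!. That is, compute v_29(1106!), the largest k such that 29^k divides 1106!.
v_29(1106!) = 39

Legendre's formula: v_p(n!) = Σ_{k ≥ 1} ⌊n / p^k⌋. For p = 29, n = 1106, the terms are:
  ⌊1106/29^1⌋ = ⌊1106/29⌋ = 38
  ⌊1106/29^2⌋ = ⌊1106/841⌋ = 1
(the next term ⌊1106/29^3⌋ = 0, terminating the sum). Summing: v_29(1106!) = 38 + 1 = 39.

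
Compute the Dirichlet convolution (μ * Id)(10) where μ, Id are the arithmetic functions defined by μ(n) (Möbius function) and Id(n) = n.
(μ * Id)(10) = 4

Divisors of 10: [1, 2, 5, 10]. For each d | 10:
  d = 1: μ(1) · Id(10/1) = 1 · 10 = 10
  d = 2: μ(2) · Id(10/2) = -1 · 5 = -5
  d = 5: μ(5) · Id(10/5) = -1 · 2 = -2
  d = 10: μ(10) · Id(10/10) = 1 · 1 = 1
Summing: (μ * Id)(10) = 10 + -5 + -2 + 1 = 4.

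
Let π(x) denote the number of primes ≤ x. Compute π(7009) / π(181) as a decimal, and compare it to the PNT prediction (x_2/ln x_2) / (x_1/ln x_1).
π(7009)/π(181) = 901/42 ≈ 21.4524;  PNT prediction ≈ 22.7336.

π(181) = 42 and π(7009) = 901, so π(7009)/π(181) ≈ 21.4524. The PNT-predicted ratio is (7009/ln(7009)) / (181/ln(181)) ≈ 22.7336. The two agree to within a few percent, as expected.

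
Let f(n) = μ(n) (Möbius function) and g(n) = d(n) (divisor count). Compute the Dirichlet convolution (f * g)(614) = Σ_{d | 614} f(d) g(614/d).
(μ * d)(614) = 1

Divisors of 614: [1, 2, 307, 614]. For each d | 614:
  d = 1: μ(1) · d(614/1) = 1 · 4 = 4
  d = 2: μ(2) · d(614/2) = -1 · 2 = -2
  d = 307: μ(307) · d(614/307) = -1 · 2 = -2
  d = 614: μ(614) · d(614/614) = 1 · 1 = 1
Summing: (μ * d)(614) = 4 + -2 + -2 + 1 = 1.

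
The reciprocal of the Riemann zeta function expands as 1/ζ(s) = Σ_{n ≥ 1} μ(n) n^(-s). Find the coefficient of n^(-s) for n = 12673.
μ(12673) = -1

Factor n = 12673 = 19 · 23 · 29. μ(n) = 0 if any exponent ≥ 2 (not squarefree); otherwise μ(n) = (−1)^{ω(n)} where ω(n) is the number of distinct prime factors. Applying: μ(12673) = -1.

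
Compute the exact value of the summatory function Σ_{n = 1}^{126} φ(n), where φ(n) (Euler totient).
Σ_{n ≤ 126} φ(n) = 4832

Compute φ(n) for each 1 ≤ n ≤ 126: φ(1) = 1, φ(2) = 1, φ(3) = 2, φ(4) = 2, φ(5) = 4, φ(6) = 2, φ(7) = 6, φ(8) = 4, φ(9) = 6, φ(10) = 4, φ(11) = 10, φ(12) = 4, φ(13) = 12, φ(14) = 6, φ(15) = 8, φ(16) = 8, φ(17) = 16, φ(18) = 6, φ(19) = 18, φ(20) = 8, φ(21) = 12, φ(22) = 10, φ(23) = 22, φ(24) = 8, φ(25) = 20, φ(26) = 12, φ(27) = 18, φ(28) = 12, φ(29) = 28, φ(30) = 8, φ(31) = 30, φ(32) = 16, φ(33) = 20, φ(34) = 16, φ(35) = 24, φ(36) = 12, φ(37) = 36, φ(38) = 18, φ(39) = 24, φ(40) = 16, φ(41) = 40, φ(42) = 12, φ(43) = 42, φ(44) = 20, φ(45) = 24, φ(46) = 22, φ(47) = 46, φ(48) = 16, φ(49) = 42, φ(50) = 20, φ(51) = 32, φ(52) = 24, φ(53) = 52, φ(54) = 18, φ(55) = 40, φ(56) = 24, φ(57) = 36, φ(58) = 28, φ(59) = 58, φ(60) = 16, φ(61) = 60, φ(62) = 30, φ(63) = 36, φ(64) = 32, φ(65) = 48, φ(66) = 20, φ(67) = 66, φ(68) = 32, φ(69) = 44, φ(70) = 24, φ(71) = 70, φ(72) = 24, φ(73) = 72, φ(74) = 36, φ(75) = 40, φ(76) = 36, φ(77) = 60, φ(78) = 24, φ(79) = 78, φ(80) = 32, φ(81) = 54, φ(82) = 40, φ(83) = 82, φ(84) = 24, φ(85) = 64, φ(86) = 42, φ(87) = 56, φ(88) = 40, φ(89) = 88, φ(90) = 24, φ(91) = 72, φ(92) = 44, φ(93) = 60, φ(94) = 46, φ(95) = 72, φ(96) = 32, φ(97) = 96, φ(98) = 42, φ(99) = 60, φ(100) = 40, φ(101) = 100, φ(102) = 32, φ(103) = 102, φ(104) = 48, φ(105) = 48, φ(106) = 52, φ(107) = 106, φ(108) = 36, φ(109) = 108, φ(110) = 40, φ(111) = 72, φ(112) = 48, φ(113) = 112, φ(114) = 36, φ(115) = 88, φ(116) = 56, φ(117) = 72, φ(118) = 58, φ(119) = 96, φ(120) = 32, φ(121) = 110, φ(122) = 60, φ(123) = 80, φ(124) = 60, φ(125) = 100, φ(126) = 36. Summing all 126 values: 4832. (Average order: Σ_{n ≤ x} φ(n) ~ (3/π²) x². For x = 126, (3/π²)·126² ≈ 4825.73.)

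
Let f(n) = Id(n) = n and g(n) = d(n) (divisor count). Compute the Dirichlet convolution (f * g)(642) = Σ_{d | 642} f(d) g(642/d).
(Id * d)(642) = 2180

Divisors of 642: [1, 2, 3, 6, 107, 214, 321, 642]. For each d | 642:
  d = 1: Id(1) · d(642/1) = 1 · 8 = 8
  d = 2: Id(2) · d(642/2) = 2 · 4 = 8
  d = 3: Id(3) · d(642/3) = 3 · 4 = 12
  d = 6: Id(6) · d(642/6) = 6 · 2 = 12
  d = 107: Id(107) · d(642/107) = 107 · 4 = 428
  d = 214: Id(214) · d(642/214) = 214 · 2 = 428
  d = 321: Id(321) · d(642/321) = 321 · 2 = 642
  d = 642: Id(642) · d(642/642) = 642 · 1 = 642
Summing: (Id * d)(642) = 8 + 8 + 12 + 12 + 428 + 428 + 642 + 642 = 2180.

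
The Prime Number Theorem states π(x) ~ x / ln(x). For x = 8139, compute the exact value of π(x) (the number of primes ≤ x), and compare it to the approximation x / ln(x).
π(8139) = 1022;  x/ln(x) ≈ 903.89;  relative error ≈ 11.56%.

Directly count primes up to 8139: π(8139) = 1022. The PNT approximation gives 8139/ln(8139) ≈ 8139/9.00442 ≈ 903.89. Relative error (π(x) − x/ln(x)) / π(x) ≈ 11.56%; the approximation is known to undercount slightly (Li(x) is a better estimate).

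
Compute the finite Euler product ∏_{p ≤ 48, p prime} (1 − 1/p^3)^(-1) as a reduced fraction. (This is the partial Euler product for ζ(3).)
∏ = 1417934272824755236225375034446860319/1179638474528270622029363943840940032

The primes p ≤ 48 are [2, 3, 5, 7, 11, 13, 17, 19, 23, 29, 31, 37, 41, 43, 47]. For each prime, (1 − 1/p^3)^(-1) = p^3 / (p^3 − 1). The product is (1 − 1/2^3)^(-1), (1 − 1/3^3)^(-1), (1 − 1/5^3)^(-1), (1 − 1/7^3)^(-1), (1 − 1/11^3)^(-1), (1 − 1/13^3)^(-1), (1 − 1/17^3)^(-1), (1 − 1/19^3)^(-1), (1 − 1/23^3)^(-1), (1 − 1/29^3)^(-1), (1 − 1/31^3)^(-1), (1 − 1/37^3)^(-1), (1 − 1/41^3)^(-1), (1 − 1/43^3)^(-1), (1 − 1/47^3)^(-1) = ∏ p^3 / (p^3 − 1) = 1417934272824755236225375034446860319/1179638474528270622029363943840940032.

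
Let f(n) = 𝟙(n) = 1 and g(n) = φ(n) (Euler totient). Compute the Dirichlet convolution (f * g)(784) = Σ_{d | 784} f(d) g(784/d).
(𝟙 * φ)(784) = 784

Divisors of 784: [1, 2, 4, 7, 8, 14, 16, 28, 49, 56, 98, 112, 196, 392, 784]. For each d | 784:
  d = 1: 𝟙(1) · φ(784/1) = 1 · 336 = 336
  d = 2: 𝟙(2) · φ(784/2) = 1 · 168 = 168
  d = 4: 𝟙(4) · φ(784/4) = 1 · 84 = 84
  d = 7: 𝟙(7) · φ(784/7) = 1 · 48 = 48
  d = 8: 𝟙(8) · φ(784/8) = 1 · 42 = 42
  d = 14: 𝟙(14) · φ(784/14) = 1 · 24 = 24
  d = 16: 𝟙(16) · φ(784/16) = 1 · 42 = 42
  d = 28: 𝟙(28) · φ(784/28) = 1 · 12 = 12
  d = 49: 𝟙(49) · φ(784/49) = 1 · 8 = 8
  d = 56: 𝟙(56) · φ(784/56) = 1 · 6 = 6
  d = 98: 𝟙(98) · φ(784/98) = 1 · 4 = 4
  d = 112: 𝟙(112) · φ(784/112) = 1 · 6 = 6
  d = 196: 𝟙(196) · φ(784/196) = 1 · 2 = 2
  d = 392: 𝟙(392) · φ(784/392) = 1 · 1 = 1
  d = 784: 𝟙(784) · φ(784/784) = 1 · 1 = 1
Summing: (𝟙 * φ)(784) = 336 + 168 + 84 + 48 + 42 + 24 + 42 + 12 + 8 + 6 + 4 + 6 + 2 + 1 + 1 = 784.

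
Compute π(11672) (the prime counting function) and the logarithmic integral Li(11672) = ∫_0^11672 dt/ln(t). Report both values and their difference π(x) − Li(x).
π(11672) = 1400;  Li(11672) ≈ 1426.13;  π(x) − Li(x) ≈ -26.13.

Direct count of primes ≤ 11672 gives π(11672) = 1400. Numerical evaluation of the logarithmic integral gives Li(11672) ≈ 1426.13. The difference π(x) − Li(x) ≈ -26.13 is typically negative for small/moderate x (Li(x) overestimates), though Littlewood's theorem shows this sign changes infinitely often.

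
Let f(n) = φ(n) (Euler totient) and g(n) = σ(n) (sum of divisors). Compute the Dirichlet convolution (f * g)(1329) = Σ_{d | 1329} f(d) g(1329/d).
(φ * σ)(1329) = 5316

Divisors of 1329: [1, 3, 443, 1329]. For each d | 1329:
  d = 1: φ(1) · σ(1329/1) = 1 · 1776 = 1776
  d = 3: φ(3) · σ(1329/3) = 2 · 444 = 888
  d = 443: φ(443) · σ(1329/443) = 442 · 4 = 1768
  d = 1329: φ(1329) · σ(1329/1329) = 884 · 1 = 884
Summing: (φ * σ)(1329) = 1776 + 888 + 1768 + 884 = 5316.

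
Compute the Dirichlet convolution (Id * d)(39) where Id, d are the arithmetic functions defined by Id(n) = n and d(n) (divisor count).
(Id * d)(39) = 75

Divisors of 39: [1, 3, 13, 39]. For each d | 39:
  d = 1: Id(1) · d(39/1) = 1 · 4 = 4
  d = 3: Id(3) · d(39/3) = 3 · 2 = 6
  d = 13: Id(13) · d(39/13) = 13 · 2 = 26
  d = 39: Id(39) · d(39/39) = 39 · 1 = 39
Summing: (Id * d)(39) = 4 + 6 + 26 + 39 = 75.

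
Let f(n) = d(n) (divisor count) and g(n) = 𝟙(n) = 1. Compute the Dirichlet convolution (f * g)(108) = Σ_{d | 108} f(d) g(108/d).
(d * 𝟙)(108) = 60

Divisors of 108: [1, 2, 3, 4, 6, 9, 12, 18, 27, 36, 54, 108]. For each d | 108:
  d = 1: d(1) · 𝟙(108/1) = 1 · 1 = 1
  d = 2: d(2) · 𝟙(108/2) = 2 · 1 = 2
  d = 3: d(3) · 𝟙(108/3) = 2 · 1 = 2
  d = 4: d(4) · 𝟙(108/4) = 3 · 1 = 3
  d = 6: d(6) · 𝟙(108/6) = 4 · 1 = 4
  d = 9: d(9) · 𝟙(108/9) = 3 · 1 = 3
  d = 12: d(12) · 𝟙(108/12) = 6 · 1 = 6
  d = 18: d(18) · 𝟙(108/18) = 6 · 1 = 6
  d = 27: d(27) · 𝟙(108/27) = 4 · 1 = 4
  d = 36: d(36) · 𝟙(108/36) = 9 · 1 = 9
  d = 54: d(54) · 𝟙(108/54) = 8 · 1 = 8
  d = 108: d(108) · 𝟙(108/108) = 12 · 1 = 12
Summing: (d * 𝟙)(108) = 1 + 2 + 2 + 3 + 4 + 3 + 6 + 6 + 4 + 9 + 8 + 12 = 60.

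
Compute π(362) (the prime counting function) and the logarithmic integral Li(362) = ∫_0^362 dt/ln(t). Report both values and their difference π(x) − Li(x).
π(362) = 72;  Li(362) ≈ 79.02;  π(x) − Li(x) ≈ -7.02.

Direct count of primes ≤ 362 gives π(362) = 72. Numerical evaluation of the logarithmic integral gives Li(362) ≈ 79.02. The difference π(x) − Li(x) ≈ -7.02 is typically negative for small/moderate x (Li(x) overestimates), though Littlewood's theorem shows this sign changes infinitely often.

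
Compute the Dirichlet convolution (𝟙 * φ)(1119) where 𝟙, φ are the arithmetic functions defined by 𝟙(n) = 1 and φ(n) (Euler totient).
(𝟙 * φ)(1119) = 1119

Divisors of 1119: [1, 3, 373, 1119]. For each d | 1119:
  d = 1: 𝟙(1) · φ(1119/1) = 1 · 744 = 744
  d = 3: 𝟙(3) · φ(1119/3) = 1 · 372 = 372
  d = 373: 𝟙(373) · φ(1119/373) = 1 · 2 = 2
  d = 1119: 𝟙(1119) · φ(1119/1119) = 1 · 1 = 1
Summing: (𝟙 * φ)(1119) = 744 + 372 + 2 + 1 = 1119.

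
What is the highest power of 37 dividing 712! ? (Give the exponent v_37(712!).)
v_37(712!) = 19

Legendre's formula: v_p(n!) = Σ_{k ≥ 1} ⌊n / p^k⌋. For p = 37, n = 712, the terms are:
  ⌊712/37^1⌋ = ⌊712/37⌋ = 19
(the next term ⌊712/37^2⌋ = 0, terminating the sum). Summing: v_37(712!) = 19 = 19.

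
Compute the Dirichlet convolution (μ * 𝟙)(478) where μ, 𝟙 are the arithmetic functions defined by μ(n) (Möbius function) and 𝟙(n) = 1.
(μ * 𝟙)(478) = 0

Divisors of 478: [1, 2, 239, 478]. For each d | 478:
  d = 1: μ(1) · 𝟙(478/1) = 1 · 1 = 1
  d = 2: μ(2) · 𝟙(478/2) = -1 · 1 = -1
  d = 239: μ(239) · 𝟙(478/239) = -1 · 1 = -1
  d = 478: μ(478) · 𝟙(478/478) = 1 · 1 = 1
Summing: (μ * 𝟙)(478) = 1 + -1 + -1 + 1 = 0.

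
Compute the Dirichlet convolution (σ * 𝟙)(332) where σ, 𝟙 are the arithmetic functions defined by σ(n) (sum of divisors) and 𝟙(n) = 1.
(σ * 𝟙)(332) = 935

Divisors of 332: [1, 2, 4, 83, 166, 332]. For each d | 332:
  d = 1: σ(1) · 𝟙(332/1) = 1 · 1 = 1
  d = 2: σ(2) · 𝟙(332/2) = 3 · 1 = 3
  d = 4: σ(4) · 𝟙(332/4) = 7 · 1 = 7
  d = 83: σ(83) · 𝟙(332/83) = 84 · 1 = 84
  d = 166: σ(166) · 𝟙(332/166) = 252 · 1 = 252
  d = 332: σ(332) · 𝟙(332/332) = 588 · 1 = 588
Summing: (σ * 𝟙)(332) = 1 + 3 + 7 + 84 + 252 + 588 = 935.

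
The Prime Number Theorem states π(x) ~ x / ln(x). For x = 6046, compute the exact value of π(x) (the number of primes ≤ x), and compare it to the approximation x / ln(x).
π(6046) = 788;  x/ln(x) ≈ 694.37;  relative error ≈ 11.88%.

Directly count primes up to 6046: π(6046) = 788. The PNT approximation gives 6046/ln(6046) ≈ 6046/8.70715 ≈ 694.37. Relative error (π(x) − x/ln(x)) / π(x) ≈ 11.88%; the approximation is known to undercount slightly (Li(x) is a better estimate).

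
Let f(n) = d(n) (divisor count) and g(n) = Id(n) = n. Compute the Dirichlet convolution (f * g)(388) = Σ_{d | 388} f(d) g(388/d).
(d * Id)(388) = 1089

Divisors of 388: [1, 2, 4, 97, 194, 388]. For each d | 388:
  d = 1: d(1) · Id(388/1) = 1 · 388 = 388
  d = 2: d(2) · Id(388/2) = 2 · 194 = 388
  d = 4: d(4) · Id(388/4) = 3 · 97 = 291
  d = 97: d(97) · Id(388/97) = 2 · 4 = 8
  d = 194: d(194) · Id(388/194) = 4 · 2 = 8
  d = 388: d(388) · Id(388/388) = 6 · 1 = 6
Summing: (d * Id)(388) = 388 + 388 + 291 + 8 + 8 + 6 = 1089.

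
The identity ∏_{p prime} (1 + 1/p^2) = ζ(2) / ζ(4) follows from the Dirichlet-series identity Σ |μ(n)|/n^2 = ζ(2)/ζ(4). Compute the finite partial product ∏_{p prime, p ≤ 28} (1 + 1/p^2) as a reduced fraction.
∏ = 3394003400000/2252055594789

The primes p ≤ 28 are [2, 3, 5, 7, 11, 13, 17, 19, 23]. For each, (1 + 1/p^2) = (p^2 + 1)/p^2. Multiplying these fractions over p ∈ [2, 3, 5, 7, 11, 13, 17, 19, 23] gives 3394003400000/2252055594789. (In the limit P → ∞ this tends to ζ(2)/ζ(4).)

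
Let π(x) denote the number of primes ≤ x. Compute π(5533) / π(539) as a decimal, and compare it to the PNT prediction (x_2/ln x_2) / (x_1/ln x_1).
π(5533)/π(539) = 732/99 ≈ 7.3939;  PNT prediction ≈ 7.4916.

π(539) = 99 and π(5533) = 732, so π(5533)/π(539) ≈ 7.3939. The PNT-predicted ratio is (5533/ln(5533)) / (539/ln(539)) ≈ 7.4916. The two agree to within a few percent, as expected.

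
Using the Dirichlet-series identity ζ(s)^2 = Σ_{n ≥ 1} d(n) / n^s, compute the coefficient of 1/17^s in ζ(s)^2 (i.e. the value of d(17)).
d(17) = 2

ζ(s)^2 = (Σ 1/m^s)(Σ 1/k^s). The coefficient of 1/n^s in the product is the number of ordered pairs (m, k) with mk = n, which equals d(n). For n = 17, divisors are [1, 17], so d(17) = 2.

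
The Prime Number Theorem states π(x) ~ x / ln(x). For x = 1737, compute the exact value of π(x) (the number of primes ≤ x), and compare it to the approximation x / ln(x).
π(1737) = 270;  x/ln(x) ≈ 232.84;  relative error ≈ 13.76%.

Directly count primes up to 1737: π(1737) = 270. The PNT approximation gives 1737/ln(1737) ≈ 1737/7.45991 ≈ 232.84. Relative error (π(x) − x/ln(x)) / π(x) ≈ 13.76%; the approximation is known to undercount slightly (Li(x) is a better estimate).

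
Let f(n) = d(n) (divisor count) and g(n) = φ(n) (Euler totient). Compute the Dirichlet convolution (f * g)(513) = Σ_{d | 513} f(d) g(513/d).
(d * φ)(513) = 800

Divisors of 513: [1, 3, 9, 19, 27, 57, 171, 513]. For each d | 513:
  d = 1: d(1) · φ(513/1) = 1 · 324 = 324
  d = 3: d(3) · φ(513/3) = 2 · 108 = 216
  d = 9: d(9) · φ(513/9) = 3 · 36 = 108
  d = 19: d(19) · φ(513/19) = 2 · 18 = 36
  d = 27: d(27) · φ(513/27) = 4 · 18 = 72
  d = 57: d(57) · φ(513/57) = 4 · 6 = 24
  d = 171: d(171) · φ(513/171) = 6 · 2 = 12
  d = 513: d(513) · φ(513/513) = 8 · 1 = 8
Summing: (d * φ)(513) = 324 + 216 + 108 + 36 + 72 + 24 + 12 + 8 = 800.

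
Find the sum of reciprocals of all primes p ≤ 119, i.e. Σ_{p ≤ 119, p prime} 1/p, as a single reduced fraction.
Σ 1/p = 58472171373748331322981543916880425472323867753/31610054640417607788145206291543662493274686990

π(119) = 30, so the primes ≤ 119 are [2, 3, 5, 7, 11, 13, 17, 19, 23, 29, 31, 37, 41, 43, 47, 53, 59, 61, 67, 71, 73, 79, 83, 89, 97, 101, 103, 107, 109, 113]. Summing 1/p over these primes: 58472171373748331322981543916880425472323867753/31610054640417607788145206291543662493274686990 ≈ 1.8498. Mertens estimate ln ln(119) + 0.2615 ≈ 1.8258.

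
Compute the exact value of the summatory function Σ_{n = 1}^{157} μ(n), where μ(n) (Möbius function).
Σ_{n ≤ 157} μ(n) = -2

Compute μ(n) for each 1 ≤ n ≤ 157: μ(1) = 1, μ(2) = -1, μ(3) = -1, μ(4) = 0, μ(5) = -1, μ(6) = 1, μ(7) = -1, μ(8) = 0, μ(9) = 0, μ(10) = 1, μ(11) = -1, μ(12) = 0, μ(13) = -1, μ(14) = 1, μ(15) = 1, μ(16) = 0, μ(17) = -1, μ(18) = 0, μ(19) = -1, μ(20) = 0, μ(21) = 1, μ(22) = 1, μ(23) = -1, μ(24) = 0, μ(25) = 0, μ(26) = 1, μ(27) = 0, μ(28) = 0, μ(29) = -1, μ(30) = -1, μ(31) = -1, μ(32) = 0, μ(33) = 1, μ(34) = 1, μ(35) = 1, μ(36) = 0, μ(37) = -1, μ(38) = 1, μ(39) = 1, μ(40) = 0, μ(41) = -1, μ(42) = -1, μ(43) = -1, μ(44) = 0, μ(45) = 0, μ(46) = 1, μ(47) = -1, μ(48) = 0, μ(49) = 0, μ(50) = 0, μ(51) = 1, μ(52) = 0, μ(53) = -1, μ(54) = 0, μ(55) = 1, μ(56) = 0, μ(57) = 1, μ(58) = 1, μ(59) = -1, μ(60) = 0, μ(61) = -1, μ(62) = 1, μ(63) = 0, μ(64) = 0, μ(65) = 1, μ(66) = -1, μ(67) = -1, μ(68) = 0, μ(69) = 1, μ(70) = -1, μ(71) = -1, μ(72) = 0, μ(73) = -1, μ(74) = 1, μ(75) = 0, μ(76) = 0, μ(77) = 1, μ(78) = -1, μ(79) = -1, μ(80) = 0, μ(81) = 0, μ(82) = 1, μ(83) = -1, μ(84) = 0, μ(85) = 1, μ(86) = 1, μ(87) = 1, μ(88) = 0, μ(89) = -1, μ(90) = 0, μ(91) = 1, μ(92) = 0, μ(93) = 1, μ(94) = 1, μ(95) = 1, μ(96) = 0, μ(97) = -1, μ(98) = 0, μ(99) = 0, μ(100) = 0, μ(101) = -1, μ(102) = -1, μ(103) = -1, μ(104) = 0, μ(105) = -1, μ(106) = 1, μ(107) = -1, μ(108) = 0, μ(109) = -1, μ(110) = -1, μ(111) = 1, μ(112) = 0, μ(113) = -1, μ(114) = -1, μ(115) = 1, μ(116) = 0, μ(117) = 0, μ(118) = 1, μ(119) = 1, μ(120) = 0, μ(121) = 0, μ(122) = 1, μ(123) = 1, μ(124) = 0, μ(125) = 0, μ(126) = 0, μ(127) = -1, μ(128) = 0, μ(129) = 1, μ(130) = -1, μ(131) = -1, μ(132) = 0, μ(133) = 1, μ(134) = 1, μ(135) = 0, μ(136) = 0, μ(137) = -1, μ(138) = -1, μ(139) = -1, μ(140) = 0, μ(141) = 1, μ(142) = 1, μ(143) = 1, μ(144) = 0, μ(145) = 1, μ(146) = 1, μ(147) = 0, μ(148) = 0, μ(149) = -1, μ(150) = 0, μ(151) = -1, μ(152) = 0, μ(153) = 0, μ(154) = -1, μ(155) = 1, μ(156) = 0, μ(157) = -1. Summing all 157 values: -2. (Mertens function M(x) = Σ_{n ≤ x} μ(n); on average M(x) should be small (PNT ⟺ M(x) = o(x)).)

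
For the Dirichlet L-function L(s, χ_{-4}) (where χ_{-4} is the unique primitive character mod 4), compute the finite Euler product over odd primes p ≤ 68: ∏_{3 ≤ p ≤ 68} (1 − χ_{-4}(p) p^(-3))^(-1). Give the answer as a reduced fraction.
∏ = 497044101252700953274063170881740849527845657594881/512972994773739111227016105418519405174088647311360

The odd primes p ≤ 68 are [3, 5, 7, 11, 13, 17, 19, 23, 29, 31, 37, 41, 43, 47, 53, 59, 61, 67]. For each, χ(p) = 1 if p ≡ 1 mod 4, χ(p) = −1 if p ≡ 3 mod 4. Taking (1 − χ(p)/p^3)^(-1) = p^3/(p^3 − χ(p)): (1 − (-1)/3^3)^(-1) · (1 − (1)/5^3)^(-1) · (1 − (-1)/7^3)^(-1) · (1 − (-1)/11^3)^(-1) · (1 − (1)/13^3)^(-1) · (1 − (1)/17^3)^(-1) · (1 − (-1)/19^3)^(-1) · (1 − (-1)/23^3)^(-1) · (1 − (1)/29^3)^(-1) · (1 − (-1)/31^3)^(-1) · (1 − (1)/37^3)^(-1) · (1 − (1)/41^3)^(-1) · (1 − (-1)/43^3)^(-1) · (1 − (-1)/47^3)^(-1) · (1 − (1)/53^3)^(-1) · (1 − (-1)/59^3)^(-1) · (1 − (1)/61^3)^(-1) · (1 − (-1)/67^3)^(-1) = 497044101252700953274063170881740849527845657594881/512972994773739111227016105418519405174088647311360.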